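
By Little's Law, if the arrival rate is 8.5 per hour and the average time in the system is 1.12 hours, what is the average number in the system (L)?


L = lambda * W = 8.5 * 1.12 = 9.52

9.52


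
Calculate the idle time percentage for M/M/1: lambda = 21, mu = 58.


Idle fraction = (1 - rho) * 100 = (1 - 21/58) * 100 = 63.8%

63.8%


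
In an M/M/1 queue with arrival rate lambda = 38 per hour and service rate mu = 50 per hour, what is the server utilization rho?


rho = lambda/mu = 38/50 = 0.76

0.76


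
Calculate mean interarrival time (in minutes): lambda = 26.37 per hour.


Mean interarrival time = 60/lambda = 60/26.37 = 2.28 minutes

2.28 minutes


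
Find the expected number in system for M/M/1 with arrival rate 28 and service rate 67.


rho = 28/67; L = rho/(1-rho) = 0.72

0.72


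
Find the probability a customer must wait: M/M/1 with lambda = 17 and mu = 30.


P(wait) = rho = lambda/mu = 17/30 = 0.5667

0.5667


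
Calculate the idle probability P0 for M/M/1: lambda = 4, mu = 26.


P0 = 1 - rho = 1 - 4/26 = 0.8462

0.8462


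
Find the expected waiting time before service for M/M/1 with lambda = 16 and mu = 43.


rho = 16/43; Wq = rho/(mu - lambda) = 0.0138 hours

0.0138 hours


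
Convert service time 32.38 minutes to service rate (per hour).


mu = 60 / avg_service_time = 60 / 32.38 = 1.85 per hour

1.85 per hour


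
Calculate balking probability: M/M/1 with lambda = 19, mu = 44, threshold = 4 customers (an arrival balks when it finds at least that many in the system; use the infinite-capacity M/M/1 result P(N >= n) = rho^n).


P(N >= 4) = rho^4 = (19/44)^4 = 0.0348

0.0348


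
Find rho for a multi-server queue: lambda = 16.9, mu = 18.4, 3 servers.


rho = lambda / (c * mu) = 16.9 / (3 * 18.4) = 0.3062

0.3062


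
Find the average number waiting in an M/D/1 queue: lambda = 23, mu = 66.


M/D/1: Lq = rho^2 / (2*(1-rho)) where rho = 23/66; Lq = 0.09

0.09


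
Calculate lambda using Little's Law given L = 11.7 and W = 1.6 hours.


lambda = L / W = 11.7 / 1.6 = 7.31 per hour

7.31 per hour


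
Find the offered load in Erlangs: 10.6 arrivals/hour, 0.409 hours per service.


Offered load a = lambda * E[S] = 10.6 * 0.409 = 4.34 Erlangs

4.34 Erlangs


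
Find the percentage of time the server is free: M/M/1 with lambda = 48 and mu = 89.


Idle fraction = (1 - rho) * 100 = (1 - 48/89) * 100 = 46.1%

46.1%


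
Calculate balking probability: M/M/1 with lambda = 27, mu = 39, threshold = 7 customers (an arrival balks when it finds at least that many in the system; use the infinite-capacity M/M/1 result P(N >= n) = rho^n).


P(N >= 7) = rho^7 = (27/39)^7 = 0.0762

0.0762


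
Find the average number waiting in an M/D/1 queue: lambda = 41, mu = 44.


M/D/1: Lq = rho^2 / (2*(1-rho)) where rho = 41/44; Lq = 6.37

6.37


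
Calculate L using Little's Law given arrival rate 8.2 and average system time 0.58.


L = lambda * W = 8.2 * 0.58 = 4.76

4.76


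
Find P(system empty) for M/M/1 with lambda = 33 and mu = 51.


P0 = 1 - rho = 1 - 33/51 = 0.3529

0.3529


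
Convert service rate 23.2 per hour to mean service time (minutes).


Mean service time = 60/mu = 60/23.2 = 2.59 minutes

2.59 minutes


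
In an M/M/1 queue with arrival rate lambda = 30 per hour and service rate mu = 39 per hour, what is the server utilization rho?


rho = lambda/mu = 30/39 = 0.7692

0.7692


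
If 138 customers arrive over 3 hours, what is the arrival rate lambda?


lambda = total arrivals / time = 138 / 3 = 46.0 per hour

46.0 per hour


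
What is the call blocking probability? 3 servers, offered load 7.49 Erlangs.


B(N,A) = (A^N/N!) / sum(A^k/k!, k=0..N) with N=3, A=7.49 = 0.6571

0.6571


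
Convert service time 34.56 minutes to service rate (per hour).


mu = 60 / avg_service_time = 60 / 34.56 = 1.74 per hour

1.74 per hour


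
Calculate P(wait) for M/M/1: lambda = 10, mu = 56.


P(wait) = rho = lambda/mu = 10/56 = 0.1786

0.1786


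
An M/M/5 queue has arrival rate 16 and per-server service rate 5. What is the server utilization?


rho = lambda/(c*mu) = 16/(5*5) = 0.64

0.64


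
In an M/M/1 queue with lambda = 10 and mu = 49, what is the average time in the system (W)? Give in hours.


W = 1/(mu - lambda) = 1/(49 - 10) = 0.0256 hours

0.0256 hours


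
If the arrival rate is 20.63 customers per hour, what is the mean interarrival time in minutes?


Mean interarrival time = 60/lambda = 60/20.63 = 2.91 minutes

2.91 minutes


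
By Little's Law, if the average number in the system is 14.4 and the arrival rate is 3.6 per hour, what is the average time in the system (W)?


W = L / lambda = 14.4 / 3.6 = 4.0 hours

4.0 hours


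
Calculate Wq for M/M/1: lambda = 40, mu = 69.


rho = 40/69; Wq = rho/(mu - lambda) = 0.02 hours

0.02 hours


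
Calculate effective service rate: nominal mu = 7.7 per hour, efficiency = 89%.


Effective rate = mu * efficiency = 7.7 * 0.89 = 6.85 per hour

6.85 per hour


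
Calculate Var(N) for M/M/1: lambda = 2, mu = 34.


rho = 2/34; Var(N) = rho/(1-rho)^2 = 0.07

0.07


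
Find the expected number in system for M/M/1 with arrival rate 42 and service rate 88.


rho = 42/88; L = rho/(1-rho) = 0.91

0.91


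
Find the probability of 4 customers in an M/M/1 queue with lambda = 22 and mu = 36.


rho = 22/36; P(n) = (1-rho)*rho^n = (1-22/36)*(22/36)^4 = 0.0542

0.0542


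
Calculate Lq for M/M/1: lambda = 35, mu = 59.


rho = 35/59; Lq = rho^2/(1-rho) = 0.87

0.87


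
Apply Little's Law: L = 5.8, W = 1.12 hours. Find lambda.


lambda = L / W = 5.8 / 1.12 = 5.18 per hour

5.18 per hour


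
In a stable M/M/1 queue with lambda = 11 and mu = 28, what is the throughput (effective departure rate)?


For a stable queue (lambda < mu), throughput = lambda = 11 per hour

11 per hour


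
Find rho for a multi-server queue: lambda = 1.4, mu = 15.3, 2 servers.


rho = lambda / (c * mu) = 1.4 / (2 * 15.3) = 0.0458

0.0458


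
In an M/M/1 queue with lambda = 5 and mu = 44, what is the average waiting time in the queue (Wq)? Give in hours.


rho = 5/44; Wq = rho/(mu - lambda) = 0.0029 hours

0.0029 hours


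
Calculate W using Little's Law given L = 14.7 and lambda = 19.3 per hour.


W = L / lambda = 14.7 / 19.3 = 0.7617 hours

0.7617 hours


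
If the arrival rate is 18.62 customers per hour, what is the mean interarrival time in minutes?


Mean interarrival time = 60/lambda = 60/18.62 = 3.22 minutes

3.22 minutes


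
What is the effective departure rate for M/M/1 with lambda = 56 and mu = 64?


For a stable queue (lambda < mu), throughput = lambda = 56 per hour

56 per hour


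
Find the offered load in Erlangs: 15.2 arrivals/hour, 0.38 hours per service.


Offered load a = lambda * E[S] = 15.2 * 0.38 = 5.78 Erlangs

5.78 Erlangs


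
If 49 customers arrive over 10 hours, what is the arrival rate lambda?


lambda = total arrivals / time = 49 / 10 = 4.9 per hour

4.9 per hour


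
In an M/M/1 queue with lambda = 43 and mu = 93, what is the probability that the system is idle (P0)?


P0 = 1 - rho = 1 - 43/93 = 0.5376

0.5376


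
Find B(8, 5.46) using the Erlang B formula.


B(N,A) = (A^N/N!) / sum(A^k/k!, k=0..N) with N=8, A=5.46 = 0.0928

0.0928


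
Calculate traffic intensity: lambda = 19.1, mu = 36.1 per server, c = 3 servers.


rho = lambda / (c * mu) = 19.1 / (3 * 36.1) = 0.1764

0.1764


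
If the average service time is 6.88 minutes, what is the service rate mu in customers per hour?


mu = 60 / avg_service_time = 60 / 6.88 = 8.72 per hour

8.72 per hour


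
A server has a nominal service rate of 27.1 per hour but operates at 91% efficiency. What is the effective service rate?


Effective rate = mu * efficiency = 27.1 * 0.91 = 24.66 per hour

24.66 per hour


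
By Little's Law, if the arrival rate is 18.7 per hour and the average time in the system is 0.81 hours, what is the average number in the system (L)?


L = lambda * W = 18.7 * 0.81 = 15.15

15.15


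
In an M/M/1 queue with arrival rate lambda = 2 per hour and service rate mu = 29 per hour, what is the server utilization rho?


rho = lambda/mu = 2/29 = 0.069

0.069


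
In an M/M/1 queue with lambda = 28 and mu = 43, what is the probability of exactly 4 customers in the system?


rho = 28/43; P(n) = (1-rho)*rho^n = (1-28/43)*(28/43)^4 = 0.0627

0.0627


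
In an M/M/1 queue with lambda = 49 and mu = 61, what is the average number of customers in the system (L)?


rho = 49/61; L = rho/(1-rho) = 4.08

4.08


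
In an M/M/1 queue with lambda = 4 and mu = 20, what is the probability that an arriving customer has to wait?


P(wait) = rho = lambda/mu = 4/20 = 0.2

0.2


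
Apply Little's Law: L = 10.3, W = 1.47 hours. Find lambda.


lambda = L / W = 10.3 / 1.47 = 7.01 per hour

7.01 per hour


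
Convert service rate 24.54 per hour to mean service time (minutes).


Mean service time = 60/mu = 60/24.54 = 2.44 minutes

2.44 minutes


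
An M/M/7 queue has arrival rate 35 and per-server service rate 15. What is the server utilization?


rho = lambda/(c*mu) = 35/(7*15) = 0.3333

0.3333


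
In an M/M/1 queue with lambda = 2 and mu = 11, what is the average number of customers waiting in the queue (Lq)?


rho = 2/11; Lq = rho^2/(1-rho) = 0.04

0.04


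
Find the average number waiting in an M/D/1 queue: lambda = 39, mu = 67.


M/D/1: Lq = rho^2 / (2*(1-rho)) where rho = 39/67; Lq = 0.41

0.41


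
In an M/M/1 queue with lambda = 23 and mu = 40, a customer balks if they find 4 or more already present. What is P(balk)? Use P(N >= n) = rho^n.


P(N >= 4) = rho^4 = (23/40)^4 = 0.1093

0.1093


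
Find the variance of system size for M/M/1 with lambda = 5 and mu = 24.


rho = 5/24; Var(N) = rho/(1-rho)^2 = 0.33

0.33


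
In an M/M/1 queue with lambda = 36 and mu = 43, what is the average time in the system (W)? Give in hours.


W = 1/(mu - lambda) = 1/(43 - 36) = 0.1429 hours

0.1429 hours


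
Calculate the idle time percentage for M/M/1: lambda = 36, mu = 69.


Idle fraction = (1 - rho) * 100 = (1 - 36/69) * 100 = 47.8%

47.8%


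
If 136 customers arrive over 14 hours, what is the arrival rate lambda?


lambda = total arrivals / time = 136 / 14 = 9.71 per hour

9.71 per hour


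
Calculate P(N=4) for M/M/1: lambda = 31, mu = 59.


rho = 31/59; P(n) = (1-rho)*rho^n = (1-31/59)*(31/59)^4 = 0.0362

0.0362


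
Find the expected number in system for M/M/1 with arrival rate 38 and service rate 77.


rho = 38/77; L = rho/(1-rho) = 0.97

0.97


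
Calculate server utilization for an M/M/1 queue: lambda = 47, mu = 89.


rho = lambda/mu = 47/89 = 0.5281

0.5281


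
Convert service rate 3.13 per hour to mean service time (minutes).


Mean service time = 60/mu = 60/3.13 = 19.17 minutes

19.17 minutes


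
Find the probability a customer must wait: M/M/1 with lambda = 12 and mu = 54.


P(wait) = rho = lambda/mu = 12/54 = 0.2222

0.2222


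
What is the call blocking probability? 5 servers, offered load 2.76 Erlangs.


B(N,A) = (A^N/N!) / sum(A^k/k!, k=0..N) with N=5, A=2.76 = 0.09

0.09


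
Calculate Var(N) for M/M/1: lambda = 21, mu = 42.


rho = 21/42; Var(N) = rho/(1-rho)^2 = 2.0

2.0


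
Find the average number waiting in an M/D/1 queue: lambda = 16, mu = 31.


M/D/1: Lq = rho^2 / (2*(1-rho)) where rho = 16/31; Lq = 0.28

0.28


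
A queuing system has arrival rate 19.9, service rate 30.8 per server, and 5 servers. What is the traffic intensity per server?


rho = lambda / (c * mu) = 19.9 / (5 * 30.8) = 0.1292

0.1292


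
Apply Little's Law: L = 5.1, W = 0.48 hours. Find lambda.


lambda = L / W = 5.1 / 0.48 = 10.63 per hour

10.63 per hour


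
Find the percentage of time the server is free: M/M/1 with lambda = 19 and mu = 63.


Idle fraction = (1 - rho) * 100 = (1 - 19/63) * 100 = 69.8%

69.8%


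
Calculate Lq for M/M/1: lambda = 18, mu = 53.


rho = 18/53; Lq = rho^2/(1-rho) = 0.17

0.17


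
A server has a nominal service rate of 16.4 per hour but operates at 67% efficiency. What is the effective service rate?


Effective rate = mu * efficiency = 16.4 * 0.67 = 10.99 per hour

10.99 per hour


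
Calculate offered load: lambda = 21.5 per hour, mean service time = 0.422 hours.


Offered load a = lambda * E[S] = 21.5 * 0.422 = 9.07 Erlangs

9.07 Erlangs


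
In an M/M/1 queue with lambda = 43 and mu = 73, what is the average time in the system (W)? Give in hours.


W = 1/(mu - lambda) = 1/(73 - 43) = 0.0333 hours

0.0333 hours


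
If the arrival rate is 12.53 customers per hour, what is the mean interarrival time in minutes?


Mean interarrival time = 60/lambda = 60/12.53 = 4.79 minutes

4.79 minutes


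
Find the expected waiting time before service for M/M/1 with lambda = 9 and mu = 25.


rho = 9/25; Wq = rho/(mu - lambda) = 0.0225 hours

0.0225 hours


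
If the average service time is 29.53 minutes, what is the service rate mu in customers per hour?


mu = 60 / avg_service_time = 60 / 29.53 = 2.03 per hour

2.03 per hour


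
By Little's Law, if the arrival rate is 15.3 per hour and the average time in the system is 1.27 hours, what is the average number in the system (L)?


L = lambda * W = 15.3 * 1.27 = 19.43

19.43


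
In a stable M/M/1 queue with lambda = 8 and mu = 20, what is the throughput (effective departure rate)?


For a stable queue (lambda < mu), throughput = lambda = 8 per hour

8 per hour


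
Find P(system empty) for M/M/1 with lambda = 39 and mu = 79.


P0 = 1 - rho = 1 - 39/79 = 0.5063

0.5063


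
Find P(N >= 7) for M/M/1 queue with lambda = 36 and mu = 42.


P(N >= 7) = rho^7 = (36/42)^7 = 0.3399

0.3399


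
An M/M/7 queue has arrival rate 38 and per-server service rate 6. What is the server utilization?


rho = lambda/(c*mu) = 38/(7*6) = 0.9048

0.9048


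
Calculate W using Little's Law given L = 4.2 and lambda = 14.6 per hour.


W = L / lambda = 4.2 / 14.6 = 0.2877 hours

0.2877 hours


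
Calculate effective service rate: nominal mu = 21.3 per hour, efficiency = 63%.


Effective rate = mu * efficiency = 21.3 * 0.63 = 13.42 per hour

13.42 per hour


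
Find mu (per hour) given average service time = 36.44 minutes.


mu = 60 / avg_service_time = 60 / 36.44 = 1.65 per hour

1.65 per hour


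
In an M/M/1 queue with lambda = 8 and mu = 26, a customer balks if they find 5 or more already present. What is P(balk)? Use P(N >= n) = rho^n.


P(N >= 5) = rho^5 = (8/26)^5 = 0.0028

0.0028


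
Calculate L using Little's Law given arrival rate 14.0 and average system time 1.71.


L = lambda * W = 14.0 * 1.71 = 23.94

23.94


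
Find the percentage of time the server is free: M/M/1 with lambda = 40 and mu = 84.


Idle fraction = (1 - rho) * 100 = (1 - 40/84) * 100 = 52.4%

52.4%


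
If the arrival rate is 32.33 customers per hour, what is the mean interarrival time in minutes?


Mean interarrival time = 60/lambda = 60/32.33 = 1.86 minutes

1.86 minutes


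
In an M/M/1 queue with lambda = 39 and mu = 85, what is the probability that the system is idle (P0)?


P0 = 1 - rho = 1 - 39/85 = 0.5412

0.5412


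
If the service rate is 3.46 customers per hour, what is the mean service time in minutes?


Mean service time = 60/mu = 60/3.46 = 17.34 minutes

17.34 minutes


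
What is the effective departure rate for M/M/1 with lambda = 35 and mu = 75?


For a stable queue (lambda < mu), throughput = lambda = 35 per hour

35 per hour


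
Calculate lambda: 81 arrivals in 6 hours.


lambda = total arrivals / time = 81 / 6 = 13.5 per hour

13.5 per hour


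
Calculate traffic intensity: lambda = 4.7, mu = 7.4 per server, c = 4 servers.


rho = lambda / (c * mu) = 4.7 / (4 * 7.4) = 0.1588

0.1588


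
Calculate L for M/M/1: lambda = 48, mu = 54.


rho = 48/54; L = rho/(1-rho) = 8.0

8.0


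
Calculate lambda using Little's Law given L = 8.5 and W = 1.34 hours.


lambda = L / W = 8.5 / 1.34 = 6.34 per hour

6.34 per hour


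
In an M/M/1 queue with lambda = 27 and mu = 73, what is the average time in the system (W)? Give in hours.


W = 1/(mu - lambda) = 1/(73 - 27) = 0.0217 hours

0.0217 hours


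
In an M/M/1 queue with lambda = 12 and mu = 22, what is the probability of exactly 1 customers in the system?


rho = 12/22; P(n) = (1-rho)*rho^n = (1-12/22)*(12/22)^1 = 0.2479

0.2479


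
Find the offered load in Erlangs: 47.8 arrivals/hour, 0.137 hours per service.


Offered load a = lambda * E[S] = 47.8 * 0.137 = 6.55 Erlangs

6.55 Erlangs


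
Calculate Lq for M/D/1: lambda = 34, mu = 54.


M/D/1: Lq = rho^2 / (2*(1-rho)) where rho = 34/54; Lq = 0.54

0.54


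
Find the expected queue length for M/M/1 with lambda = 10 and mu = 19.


rho = 10/19; Lq = rho^2/(1-rho) = 0.58

0.58


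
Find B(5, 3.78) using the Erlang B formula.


B(N,A) = (A^N/N!) / sum(A^k/k!, k=0..N) with N=5, A=3.78 = 0.1793

0.1793


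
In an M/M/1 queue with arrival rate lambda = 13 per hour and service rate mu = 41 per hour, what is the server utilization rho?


rho = lambda/mu = 13/41 = 0.3171

0.3171


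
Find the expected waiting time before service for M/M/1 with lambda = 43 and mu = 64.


rho = 43/64; Wq = rho/(mu - lambda) = 0.032 hours

0.032 hours


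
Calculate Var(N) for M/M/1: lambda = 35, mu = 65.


rho = 35/65; Var(N) = rho/(1-rho)^2 = 2.53

2.53


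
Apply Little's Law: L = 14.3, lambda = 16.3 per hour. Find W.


W = L / lambda = 14.3 / 16.3 = 0.8773 hours

0.8773 hours


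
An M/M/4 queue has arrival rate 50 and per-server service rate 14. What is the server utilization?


rho = lambda/(c*mu) = 50/(4*14) = 0.8929

0.8929


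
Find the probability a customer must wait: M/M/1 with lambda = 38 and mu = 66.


P(wait) = rho = lambda/mu = 38/66 = 0.5758

0.5758


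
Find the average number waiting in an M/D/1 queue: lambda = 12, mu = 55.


M/D/1: Lq = rho^2 / (2*(1-rho)) where rho = 12/55; Lq = 0.03

0.03


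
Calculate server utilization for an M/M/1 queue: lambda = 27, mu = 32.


rho = lambda/mu = 27/32 = 0.8438

0.8438


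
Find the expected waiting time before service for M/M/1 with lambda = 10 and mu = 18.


rho = 10/18; Wq = rho/(mu - lambda) = 0.0694 hours

0.0694 hours


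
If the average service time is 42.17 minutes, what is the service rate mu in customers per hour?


mu = 60 / avg_service_time = 60 / 42.17 = 1.42 per hour

1.42 per hour


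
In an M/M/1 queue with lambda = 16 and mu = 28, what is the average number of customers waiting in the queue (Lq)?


rho = 16/28; Lq = rho^2/(1-rho) = 0.76

0.76


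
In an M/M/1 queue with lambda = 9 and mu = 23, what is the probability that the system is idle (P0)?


P0 = 1 - rho = 1 - 9/23 = 0.6087

0.6087


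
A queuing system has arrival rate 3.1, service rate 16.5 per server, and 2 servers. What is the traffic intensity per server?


rho = lambda / (c * mu) = 3.1 / (2 * 16.5) = 0.0939

0.0939


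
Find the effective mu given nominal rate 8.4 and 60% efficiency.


Effective rate = mu * efficiency = 8.4 * 0.6 = 5.04 per hour

5.04 per hour


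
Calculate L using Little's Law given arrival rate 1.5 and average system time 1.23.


L = lambda * W = 1.5 * 1.23 = 1.85

1.85


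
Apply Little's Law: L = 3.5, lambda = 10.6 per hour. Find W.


W = L / lambda = 3.5 / 10.6 = 0.3302 hours

0.3302 hours


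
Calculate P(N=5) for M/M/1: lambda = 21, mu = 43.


rho = 21/43; P(n) = (1-rho)*rho^n = (1-21/43)*(21/43)^5 = 0.0142

0.0142


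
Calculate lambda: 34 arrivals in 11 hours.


lambda = total arrivals / time = 34 / 11 = 3.09 per hour

3.09 per hour


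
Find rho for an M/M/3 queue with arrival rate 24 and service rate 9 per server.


rho = lambda/(c*mu) = 24/(3*9) = 0.8889

0.8889


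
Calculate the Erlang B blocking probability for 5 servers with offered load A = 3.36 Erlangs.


B(N,A) = (A^N/N!) / sum(A^k/k!, k=0..N) with N=5, A=3.36 = 0.1416

0.1416


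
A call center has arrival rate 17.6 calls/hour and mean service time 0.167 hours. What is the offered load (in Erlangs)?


Offered load a = lambda * E[S] = 17.6 * 0.167 = 2.94 Erlangs

2.94 Erlangs


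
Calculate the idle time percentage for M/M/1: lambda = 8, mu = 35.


Idle fraction = (1 - rho) * 100 = (1 - 8/35) * 100 = 77.1%

77.1%


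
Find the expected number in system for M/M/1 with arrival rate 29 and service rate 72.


rho = 29/72; L = rho/(1-rho) = 0.67

0.67


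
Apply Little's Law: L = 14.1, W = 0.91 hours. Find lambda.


lambda = L / W = 14.1 / 0.91 = 15.49 per hour

15.49 per hour


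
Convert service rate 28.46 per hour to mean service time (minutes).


Mean service time = 60/mu = 60/28.46 = 2.11 minutes

2.11 minutes


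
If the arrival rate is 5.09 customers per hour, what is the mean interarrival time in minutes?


Mean interarrival time = 60/lambda = 60/5.09 = 11.79 minutes

11.79 minutes


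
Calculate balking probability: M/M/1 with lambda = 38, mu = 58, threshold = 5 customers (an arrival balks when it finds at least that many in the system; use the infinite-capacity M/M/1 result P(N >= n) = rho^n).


P(N >= 5) = rho^5 = (38/58)^5 = 0.1207

0.1207


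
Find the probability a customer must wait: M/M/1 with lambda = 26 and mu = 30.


P(wait) = rho = lambda/mu = 26/30 = 0.8667

0.8667


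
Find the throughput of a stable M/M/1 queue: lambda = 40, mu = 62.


For a stable queue (lambda < mu), throughput = lambda = 40 per hour

40 per hour


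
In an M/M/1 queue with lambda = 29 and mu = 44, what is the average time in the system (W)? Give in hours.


W = 1/(mu - lambda) = 1/(44 - 29) = 0.0667 hours

0.0667 hours


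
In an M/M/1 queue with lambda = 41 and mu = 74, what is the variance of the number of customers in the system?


rho = 41/74; Var(N) = rho/(1-rho)^2 = 2.79

2.79


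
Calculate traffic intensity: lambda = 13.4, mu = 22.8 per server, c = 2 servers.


rho = lambda / (c * mu) = 13.4 / (2 * 22.8) = 0.2939

0.2939


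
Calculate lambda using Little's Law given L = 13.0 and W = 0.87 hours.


lambda = L / W = 13.0 / 0.87 = 14.94 per hour

14.94 per hour


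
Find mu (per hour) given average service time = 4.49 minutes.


mu = 60 / avg_service_time = 60 / 4.49 = 13.36 per hour

13.36 per hour


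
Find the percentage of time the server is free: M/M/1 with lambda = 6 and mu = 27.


Idle fraction = (1 - rho) * 100 = (1 - 6/27) * 100 = 77.8%

77.8%


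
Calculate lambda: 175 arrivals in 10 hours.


lambda = total arrivals / time = 175 / 10 = 17.5 per hour

17.5 per hour


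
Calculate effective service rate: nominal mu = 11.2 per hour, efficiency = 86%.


Effective rate = mu * efficiency = 11.2 * 0.86 = 9.63 per hour

9.63 per hour


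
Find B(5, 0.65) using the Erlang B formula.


B(N,A) = (A^N/N!) / sum(A^k/k!, k=0..N) with N=5, A=0.65 = 0.0005

0.0005


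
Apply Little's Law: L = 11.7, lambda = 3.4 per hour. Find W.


W = L / lambda = 11.7 / 3.4 = 3.4412 hours

3.4412 hours


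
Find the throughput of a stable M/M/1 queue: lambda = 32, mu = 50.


For a stable queue (lambda < mu), throughput = lambda = 32 per hour

32 per hour


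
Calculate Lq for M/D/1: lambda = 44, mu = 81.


M/D/1: Lq = rho^2 / (2*(1-rho)) where rho = 44/81; Lq = 0.32

0.32


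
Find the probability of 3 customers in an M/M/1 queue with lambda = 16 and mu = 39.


rho = 16/39; P(n) = (1-rho)*rho^n = (1-16/39)*(16/39)^3 = 0.0407

0.0407


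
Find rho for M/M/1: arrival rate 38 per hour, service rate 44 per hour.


rho = lambda/mu = 38/44 = 0.8636

0.8636


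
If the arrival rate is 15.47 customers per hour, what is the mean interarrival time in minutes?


Mean interarrival time = 60/lambda = 60/15.47 = 3.88 minutes

3.88 minutes


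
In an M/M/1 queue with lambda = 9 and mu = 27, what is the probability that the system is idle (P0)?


P0 = 1 - rho = 1 - 9/27 = 0.6667

0.6667


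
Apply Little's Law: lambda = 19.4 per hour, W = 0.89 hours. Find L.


L = lambda * W = 19.4 * 0.89 = 17.27

17.27


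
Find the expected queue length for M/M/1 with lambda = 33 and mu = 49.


rho = 33/49; Lq = rho^2/(1-rho) = 1.39

1.39


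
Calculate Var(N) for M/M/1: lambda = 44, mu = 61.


rho = 44/61; Var(N) = rho/(1-rho)^2 = 9.29

9.29


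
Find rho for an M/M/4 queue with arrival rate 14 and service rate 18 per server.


rho = lambda/(c*mu) = 14/(4*18) = 0.1944

0.1944


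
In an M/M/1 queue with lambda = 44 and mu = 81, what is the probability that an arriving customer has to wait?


P(wait) = rho = lambda/mu = 44/81 = 0.5432

0.5432


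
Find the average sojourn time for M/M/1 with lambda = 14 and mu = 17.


W = 1/(mu - lambda) = 1/(17 - 14) = 0.3333 hours

0.3333 hours


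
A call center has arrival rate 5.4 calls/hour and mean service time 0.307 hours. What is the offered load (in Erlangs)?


Offered load a = lambda * E[S] = 5.4 * 0.307 = 1.66 Erlangs

1.66 Erlangs


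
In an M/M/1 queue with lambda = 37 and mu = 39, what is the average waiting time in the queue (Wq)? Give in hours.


rho = 37/39; Wq = rho/(mu - lambda) = 0.4744 hours

0.4744 hours


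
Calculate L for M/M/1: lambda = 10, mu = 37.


rho = 10/37; L = rho/(1-rho) = 0.37

0.37


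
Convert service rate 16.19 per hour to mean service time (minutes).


Mean service time = 60/mu = 60/16.19 = 3.71 minutes

3.71 minutes


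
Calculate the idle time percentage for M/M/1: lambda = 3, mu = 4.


Idle fraction = (1 - rho) * 100 = (1 - 3/4) * 100 = 25.0%

25.0%


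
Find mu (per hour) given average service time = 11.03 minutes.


mu = 60 / avg_service_time = 60 / 11.03 = 5.44 per hour

5.44 per hour


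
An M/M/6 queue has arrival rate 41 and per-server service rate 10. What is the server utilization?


rho = lambda/(c*mu) = 41/(6*10) = 0.6833

0.6833


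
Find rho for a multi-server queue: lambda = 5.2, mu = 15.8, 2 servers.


rho = lambda / (c * mu) = 5.2 / (2 * 15.8) = 0.1646

0.1646


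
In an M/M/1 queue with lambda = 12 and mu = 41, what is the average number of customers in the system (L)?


rho = 12/41; L = rho/(1-rho) = 0.41

0.41


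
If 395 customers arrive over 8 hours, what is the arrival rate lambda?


lambda = total arrivals / time = 395 / 8 = 49.38 per hour

49.38 per hour


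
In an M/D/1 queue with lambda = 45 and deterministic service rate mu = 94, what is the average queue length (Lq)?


M/D/1: Lq = rho^2 / (2*(1-rho)) where rho = 45/94; Lq = 0.22

0.22


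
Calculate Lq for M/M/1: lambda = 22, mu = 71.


rho = 22/71; Lq = rho^2/(1-rho) = 0.14

0.14


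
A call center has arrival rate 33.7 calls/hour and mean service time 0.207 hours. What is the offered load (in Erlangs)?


Offered load a = lambda * E[S] = 33.7 * 0.207 = 6.98 Erlangs

6.98 Erlangs


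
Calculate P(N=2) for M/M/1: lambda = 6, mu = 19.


rho = 6/19; P(n) = (1-rho)*rho^n = (1-6/19)*(6/19)^2 = 0.0682

0.0682


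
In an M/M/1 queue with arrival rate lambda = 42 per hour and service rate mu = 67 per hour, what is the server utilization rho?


rho = lambda/mu = 42/67 = 0.6269

0.6269


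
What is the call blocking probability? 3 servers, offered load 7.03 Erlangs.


B(N,A) = (A^N/N!) / sum(A^k/k!, k=0..N) with N=3, A=7.03 = 0.6388

0.6388


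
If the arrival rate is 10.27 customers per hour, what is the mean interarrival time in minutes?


Mean interarrival time = 60/lambda = 60/10.27 = 5.84 minutes

5.84 minutes


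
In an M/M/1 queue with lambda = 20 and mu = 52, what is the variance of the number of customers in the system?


rho = 20/52; Var(N) = rho/(1-rho)^2 = 1.02

1.02


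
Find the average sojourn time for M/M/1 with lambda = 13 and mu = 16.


W = 1/(mu - lambda) = 1/(16 - 13) = 0.3333 hours

0.3333 hours


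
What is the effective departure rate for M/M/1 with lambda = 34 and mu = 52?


For a stable queue (lambda < mu), throughput = lambda = 34 per hour

34 per hour


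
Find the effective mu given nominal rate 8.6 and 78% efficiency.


Effective rate = mu * efficiency = 8.6 * 0.78 = 6.71 per hour

6.71 per hour


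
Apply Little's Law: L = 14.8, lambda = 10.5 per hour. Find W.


W = L / lambda = 14.8 / 10.5 = 1.4095 hours

1.4095 hours


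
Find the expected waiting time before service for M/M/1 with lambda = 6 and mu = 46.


rho = 6/46; Wq = rho/(mu - lambda) = 0.0033 hours

0.0033 hours


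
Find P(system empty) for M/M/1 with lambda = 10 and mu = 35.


P0 = 1 - rho = 1 - 10/35 = 0.7143

0.7143


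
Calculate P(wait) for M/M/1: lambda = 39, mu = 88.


P(wait) = rho = lambda/mu = 39/88 = 0.4432

0.4432


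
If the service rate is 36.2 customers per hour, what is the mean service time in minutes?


Mean service time = 60/mu = 60/36.2 = 1.66 minutes

1.66 minutes


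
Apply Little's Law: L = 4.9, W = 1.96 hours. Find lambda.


lambda = L / W = 4.9 / 1.96 = 2.5 per hour

2.5 per hour


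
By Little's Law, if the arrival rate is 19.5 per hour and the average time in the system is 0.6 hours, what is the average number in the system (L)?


L = lambda * W = 19.5 * 0.6 = 11.7

11.7


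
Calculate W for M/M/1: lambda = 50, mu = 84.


W = 1/(mu - lambda) = 1/(84 - 50) = 0.0294 hours

0.0294 hours


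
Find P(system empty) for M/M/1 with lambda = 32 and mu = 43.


P0 = 1 - rho = 1 - 32/43 = 0.2558

0.2558


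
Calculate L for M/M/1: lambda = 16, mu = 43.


rho = 16/43; L = rho/(1-rho) = 0.59

0.59


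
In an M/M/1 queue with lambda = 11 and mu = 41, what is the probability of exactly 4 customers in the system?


rho = 11/41; P(n) = (1-rho)*rho^n = (1-11/41)*(11/41)^4 = 0.0038

0.0038


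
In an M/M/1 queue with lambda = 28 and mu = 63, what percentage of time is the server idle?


Idle fraction = (1 - rho) * 100 = (1 - 28/63) * 100 = 55.6%

55.6%


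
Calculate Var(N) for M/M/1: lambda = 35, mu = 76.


rho = 35/76; Var(N) = rho/(1-rho)^2 = 1.58

1.58


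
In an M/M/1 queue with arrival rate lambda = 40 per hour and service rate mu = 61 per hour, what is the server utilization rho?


rho = lambda/mu = 40/61 = 0.6557

0.6557


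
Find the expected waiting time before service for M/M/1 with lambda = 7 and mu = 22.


rho = 7/22; Wq = rho/(mu - lambda) = 0.0212 hours

0.0212 hours


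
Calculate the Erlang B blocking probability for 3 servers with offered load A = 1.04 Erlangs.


B(N,A) = (A^N/N!) / sum(A^k/k!, k=0..N) with N=3, A=1.04 = 0.0677

0.0677


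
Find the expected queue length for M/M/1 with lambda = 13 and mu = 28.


rho = 13/28; Lq = rho^2/(1-rho) = 0.4

0.4


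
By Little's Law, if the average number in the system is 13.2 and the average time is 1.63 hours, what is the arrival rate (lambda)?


lambda = L / W = 13.2 / 1.63 = 8.1 per hour

8.1 per hour


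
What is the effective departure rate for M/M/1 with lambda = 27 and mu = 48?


For a stable queue (lambda < mu), throughput = lambda = 27 per hour

27 per hour


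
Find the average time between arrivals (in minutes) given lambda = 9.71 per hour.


Mean interarrival time = 60/lambda = 60/9.71 = 6.18 minutes

6.18 minutes


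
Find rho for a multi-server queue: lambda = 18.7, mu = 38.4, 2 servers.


rho = lambda / (c * mu) = 18.7 / (2 * 38.4) = 0.2435

0.2435


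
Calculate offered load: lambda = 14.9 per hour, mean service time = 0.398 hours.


Offered load a = lambda * E[S] = 14.9 * 0.398 = 5.93 Erlangs

5.93 Erlangs


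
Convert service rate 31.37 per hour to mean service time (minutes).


Mean service time = 60/mu = 60/31.37 = 1.91 minutes

1.91 minutes


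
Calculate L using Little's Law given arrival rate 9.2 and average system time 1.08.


L = lambda * W = 9.2 * 1.08 = 9.94

9.94


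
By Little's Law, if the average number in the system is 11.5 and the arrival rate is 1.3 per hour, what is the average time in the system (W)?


W = L / lambda = 11.5 / 1.3 = 8.8462 hours

8.8462 hours


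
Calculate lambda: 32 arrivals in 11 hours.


lambda = total arrivals / time = 32 / 11 = 2.91 per hour

2.91 per hour


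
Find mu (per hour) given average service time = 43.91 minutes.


mu = 60 / avg_service_time = 60 / 43.91 = 1.37 per hour

1.37 per hour


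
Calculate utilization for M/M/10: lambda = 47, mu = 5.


rho = lambda/(c*mu) = 47/(10*5) = 0.94

0.94


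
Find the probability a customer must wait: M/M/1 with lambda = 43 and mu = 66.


P(wait) = rho = lambda/mu = 43/66 = 0.6515

0.6515


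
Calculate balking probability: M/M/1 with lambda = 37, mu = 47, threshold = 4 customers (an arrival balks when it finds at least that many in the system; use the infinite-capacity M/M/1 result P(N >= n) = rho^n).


P(N >= 4) = rho^4 = (37/47)^4 = 0.3841

0.3841


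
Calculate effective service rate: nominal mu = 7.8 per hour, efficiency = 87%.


Effective rate = mu * efficiency = 7.8 * 0.87 = 6.79 per hour

6.79 per hour


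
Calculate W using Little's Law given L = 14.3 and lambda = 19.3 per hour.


W = L / lambda = 14.3 / 19.3 = 0.7409 hours

0.7409 hours


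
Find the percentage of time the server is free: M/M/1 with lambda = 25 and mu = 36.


Idle fraction = (1 - rho) * 100 = (1 - 25/36) * 100 = 30.6%

30.6%


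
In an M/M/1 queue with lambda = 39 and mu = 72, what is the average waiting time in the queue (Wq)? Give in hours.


rho = 39/72; Wq = rho/(mu - lambda) = 0.0164 hours

0.0164 hours


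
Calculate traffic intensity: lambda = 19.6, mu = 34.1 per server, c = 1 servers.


rho = lambda / (c * mu) = 19.6 / (1 * 34.1) = 0.5748

0.5748


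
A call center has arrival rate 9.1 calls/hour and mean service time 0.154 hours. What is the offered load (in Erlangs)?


Offered load a = lambda * E[S] = 9.1 * 0.154 = 1.4 Erlangs

1.4 Erlangs


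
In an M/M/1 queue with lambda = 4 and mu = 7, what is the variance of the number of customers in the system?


rho = 4/7; Var(N) = rho/(1-rho)^2 = 3.11

3.11


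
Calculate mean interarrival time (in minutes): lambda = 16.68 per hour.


Mean interarrival time = 60/lambda = 60/16.68 = 3.6 minutes

3.6 minutes


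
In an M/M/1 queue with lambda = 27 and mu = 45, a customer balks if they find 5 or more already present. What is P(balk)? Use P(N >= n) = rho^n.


P(N >= 5) = rho^5 = (27/45)^5 = 0.0778

0.0778


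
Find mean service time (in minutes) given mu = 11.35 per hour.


Mean service time = 60/mu = 60/11.35 = 5.29 minutes

5.29 minutes


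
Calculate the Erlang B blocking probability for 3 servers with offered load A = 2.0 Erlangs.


B(N,A) = (A^N/N!) / sum(A^k/k!, k=0..N) with N=3, A=2.0 = 0.2105

0.2105


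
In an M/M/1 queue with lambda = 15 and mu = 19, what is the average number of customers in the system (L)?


rho = 15/19; L = rho/(1-rho) = 3.75

3.75


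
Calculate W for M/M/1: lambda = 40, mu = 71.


W = 1/(mu - lambda) = 1/(71 - 40) = 0.0323 hours

0.0323 hours


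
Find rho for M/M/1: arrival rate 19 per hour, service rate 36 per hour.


rho = lambda/mu = 19/36 = 0.5278

0.5278


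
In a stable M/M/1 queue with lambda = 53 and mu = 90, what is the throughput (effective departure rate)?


For a stable queue (lambda < mu), throughput = lambda = 53 per hour

53 per hour


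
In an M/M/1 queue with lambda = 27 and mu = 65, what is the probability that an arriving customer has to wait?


P(wait) = rho = lambda/mu = 27/65 = 0.4154

0.4154


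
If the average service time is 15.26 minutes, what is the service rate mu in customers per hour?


mu = 60 / avg_service_time = 60 / 15.26 = 3.93 per hour

3.93 per hour


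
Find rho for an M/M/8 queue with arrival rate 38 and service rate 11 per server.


rho = lambda/(c*mu) = 38/(8*11) = 0.4318

0.4318


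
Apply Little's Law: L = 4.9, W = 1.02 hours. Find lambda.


lambda = L / W = 4.9 / 1.02 = 4.8 per hour

4.8 per hour


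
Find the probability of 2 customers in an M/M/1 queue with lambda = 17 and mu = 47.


rho = 17/47; P(n) = (1-rho)*rho^n = (1-17/47)*(17/47)^2 = 0.0835

0.0835


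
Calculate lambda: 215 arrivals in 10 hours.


lambda = total arrivals / time = 215 / 10 = 21.5 per hour

21.5 per hour


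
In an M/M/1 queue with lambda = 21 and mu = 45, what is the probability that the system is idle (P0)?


P0 = 1 - rho = 1 - 21/45 = 0.5333

0.5333


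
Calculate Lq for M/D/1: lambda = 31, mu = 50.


M/D/1: Lq = rho^2 / (2*(1-rho)) where rho = 31/50; Lq = 0.51

0.51


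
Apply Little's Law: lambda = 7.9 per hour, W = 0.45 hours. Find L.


L = lambda * W = 7.9 * 0.45 = 3.56

3.56


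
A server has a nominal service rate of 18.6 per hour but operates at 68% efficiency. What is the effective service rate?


Effective rate = mu * efficiency = 18.6 * 0.68 = 12.65 per hour

12.65 per hour


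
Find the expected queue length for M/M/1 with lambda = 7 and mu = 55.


rho = 7/55; Lq = rho^2/(1-rho) = 0.02

0.02


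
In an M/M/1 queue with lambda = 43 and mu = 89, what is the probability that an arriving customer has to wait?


P(wait) = rho = lambda/mu = 43/89 = 0.4831

0.4831


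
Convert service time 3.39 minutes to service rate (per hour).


mu = 60 / avg_service_time = 60 / 3.39 = 17.7 per hour

17.7 per hour


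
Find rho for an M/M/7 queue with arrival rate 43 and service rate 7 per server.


rho = lambda/(c*mu) = 43/(7*7) = 0.8776

0.8776


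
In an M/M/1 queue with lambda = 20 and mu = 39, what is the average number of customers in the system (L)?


rho = 20/39; L = rho/(1-rho) = 1.05

1.05


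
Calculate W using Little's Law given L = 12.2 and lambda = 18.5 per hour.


W = L / lambda = 12.2 / 18.5 = 0.6595 hours

0.6595 hours


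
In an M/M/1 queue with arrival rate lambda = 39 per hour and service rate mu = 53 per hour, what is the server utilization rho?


rho = lambda/mu = 39/53 = 0.7358

0.7358


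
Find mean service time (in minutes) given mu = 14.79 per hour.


Mean service time = 60/mu = 60/14.79 = 4.06 minutes

4.06 minutes


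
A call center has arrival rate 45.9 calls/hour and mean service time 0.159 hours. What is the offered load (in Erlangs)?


Offered load a = lambda * E[S] = 45.9 * 0.159 = 7.3 Erlangs

7.3 Erlangs


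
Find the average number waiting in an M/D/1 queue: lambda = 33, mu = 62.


M/D/1: Lq = rho^2 / (2*(1-rho)) where rho = 33/62; Lq = 0.3

0.3


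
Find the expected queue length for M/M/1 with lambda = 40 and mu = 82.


rho = 40/82; Lq = rho^2/(1-rho) = 0.46

0.46


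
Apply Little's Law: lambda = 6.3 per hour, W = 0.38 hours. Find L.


L = lambda * W = 6.3 * 0.38 = 2.39

2.39


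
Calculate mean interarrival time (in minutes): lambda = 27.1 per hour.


Mean interarrival time = 60/lambda = 60/27.1 = 2.21 minutes

2.21 minutes


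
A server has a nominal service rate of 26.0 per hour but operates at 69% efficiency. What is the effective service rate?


Effective rate = mu * efficiency = 26.0 * 0.69 = 17.94 per hour

17.94 per hour
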